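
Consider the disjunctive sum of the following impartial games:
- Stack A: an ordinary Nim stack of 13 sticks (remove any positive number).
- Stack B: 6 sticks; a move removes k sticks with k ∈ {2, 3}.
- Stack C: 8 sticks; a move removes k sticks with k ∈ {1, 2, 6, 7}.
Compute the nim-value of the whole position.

Stack A is a plain Nim stack of size 13, so its Grundy value is 13.
Build the Grundy sequence for stack B with g(k) = mex{g(k−s) : s ∈ {2, 3}, s ≤ k}:
k:     0  1  2  3  4  5  6
g(k):  0  0  1  1  2  0  0
So g(6) = 0.
Build the Grundy sequence for stack C with g(k) = mex{g(k−s) : s ∈ {1, 2, 6, 7}, s ≤ k}:
k:     0  1  2  3  4  5  6  7  8
g(k):  0  1  2  0  1  2  3  4  0
So g(8) = 0.
By the Sprague-Grundy theorem, the Grundy value of a sum of independent games is the XOR of the component values.
Combined value = 13 XOR 0 XOR 0 = 13.

13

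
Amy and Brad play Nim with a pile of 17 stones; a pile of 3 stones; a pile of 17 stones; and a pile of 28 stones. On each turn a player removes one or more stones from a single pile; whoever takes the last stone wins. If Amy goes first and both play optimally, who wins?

Nim-sum: 17 ^ 3 ^ 17 ^ 28 = 31.
The nim-sum is 31 ≠ 0, so this is an N-position: the player to move can win; Amy has a winning move.

Amy wins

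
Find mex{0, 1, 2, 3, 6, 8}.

4

The values 0, 1, 2, 3 are all present; 4 is the first non-negative integer missing from the set.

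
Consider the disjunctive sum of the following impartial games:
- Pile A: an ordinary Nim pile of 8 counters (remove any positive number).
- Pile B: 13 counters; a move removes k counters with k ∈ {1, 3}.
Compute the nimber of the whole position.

Pile A is a plain Nim pile of size 8, so its Grundy value is 8.
Grundy values for pile B (subtraction set {1, 3}):
k:     0  1  2  3  4  5  6  7  8  9 10 11 12 13
g(k):  0  1  0  1  0  1  0  1  0  1  0  1  0  1
So g(13) = 1.
The value of a disjunctive sum is the nim-sum of the parts.
Combined value = 8 ⊕ 1 = 9.

9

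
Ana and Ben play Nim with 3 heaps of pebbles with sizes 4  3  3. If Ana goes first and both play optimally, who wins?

Ana wins

Compute the nim-sum pairwise:
4 ^ 3 = 7
7 ^ 3 = 4
The nim-sum is 4 ≠ 0, so this is an N-position: the player to move can win; Ana has a winning move.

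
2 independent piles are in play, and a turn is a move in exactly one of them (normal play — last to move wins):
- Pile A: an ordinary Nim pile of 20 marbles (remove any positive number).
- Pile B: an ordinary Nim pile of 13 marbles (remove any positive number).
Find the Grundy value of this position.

25

Pile A is a plain Nim pile of size 20, so its Grundy value is 20.
Pile B is a plain Nim pile of size 13, so its Grundy value is 13.
By the Sprague-Grundy theorem, the Grundy value of a sum of independent games is the XOR of the component values.
Combined value = 20 ⊕ 13 = 25.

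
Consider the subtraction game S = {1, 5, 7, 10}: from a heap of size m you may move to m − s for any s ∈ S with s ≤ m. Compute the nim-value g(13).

3

Grundy values for subtraction set {1, 5, 7, 10}:
g(0) = mex{} = 0
g(1) = mex{0} = 1
g(2) = mex{1} = 0
g(3) = mex{0} = 1
g(4) = mex{1} = 0
g(5) = mex{0} = 1
g(6) = mex{1} = 0
g(7) = mex{0} = 1
g(8) = mex{1} = 0
g(9) = mex{0} = 1
g(10) = mex{0,1} = 2
g(11) = mex{0,1,2} = 3
g(12) = mex{0,1,3} = 2
g(13) = mex{0,1,2} = 3
So g(13) = 3.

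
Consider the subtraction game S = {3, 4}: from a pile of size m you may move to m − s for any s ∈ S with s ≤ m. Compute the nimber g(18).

1

Compute g(0), g(1), … for moves {3, 4}:
k:     0  1  2  3  4  5  6  7  8  9 10 11 12 13 14 15 16 17 18
g(k):  0  0  0  1  1  1  2  0  0  0  1  1  1  2  0  0  0  1  1
So g(18) = 1.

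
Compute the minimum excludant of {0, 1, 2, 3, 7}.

4

The values 0, 1, 2, 3 are all present; 4 is the first non-negative integer missing from the set.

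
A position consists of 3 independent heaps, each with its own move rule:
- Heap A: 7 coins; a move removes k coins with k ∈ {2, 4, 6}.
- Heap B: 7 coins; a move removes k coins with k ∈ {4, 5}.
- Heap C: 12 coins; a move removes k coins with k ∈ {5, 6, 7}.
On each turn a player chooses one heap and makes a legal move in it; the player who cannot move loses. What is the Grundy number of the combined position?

For heap A, compute g(0), g(1), … with moves {2, 4, 6}:
g(0) = mex{} = 0
g(1) = mex{} = 0
g(2) = mex{0} = 1
g(3) = mex{0} = 1
g(4) = mex{0,1} = 2
g(5) = mex{0,1} = 2
g(6) = mex{0,1,2} = 3
g(7) = mex{0,1,2} = 3
So g(7) = 3.
Build the Grundy sequence for heap B with g(k) = mex{g(k−s) : s ∈ {4, 5}, s ≤ k}:
k:     0  1  2  3  4  5  6  7
g(k):  0  0  0  0  1  1  1  1
So g(7) = 1.
Build the Grundy sequence for heap C with g(k) = mex{g(k−s) : s ∈ {5, 6, 7}, s ≤ k}:
k:     0  1  2  3  4  5  6  7  8  9 10 11 12
g(k):  0  0  0  0  0  1  1  1  1  1  2  2  0
So g(12) = 0.
The value of a disjunctive sum is the nim-sum of the parts.
Combined value = 3 ⊕ 1 ⊕ 0 = 2.

2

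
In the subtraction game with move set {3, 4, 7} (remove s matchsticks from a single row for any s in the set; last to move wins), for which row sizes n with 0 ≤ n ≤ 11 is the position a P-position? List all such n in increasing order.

0, 1, 2, 10, 11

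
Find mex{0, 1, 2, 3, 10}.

4

The values 0, 1, 2, 3 are all present; 4 is the first non-negative integer missing from the set.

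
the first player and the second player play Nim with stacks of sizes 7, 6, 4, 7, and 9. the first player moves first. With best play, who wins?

the first player wins

In binary:
  0111  (7)
  0110  (6)
  0100  (4)
  0111  (7)
  1001  (9)
  ----
  1011  (11)
The nim-sum is 11 ≠ 0, so this is an N-position: the player to move can win; the first player has a winning move.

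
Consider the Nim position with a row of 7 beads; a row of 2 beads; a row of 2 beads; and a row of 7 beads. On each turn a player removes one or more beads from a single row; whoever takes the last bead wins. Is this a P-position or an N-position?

P-position

Compute the nim-sum pairwise:
7 XOR 2 = 5
5 XOR 2 = 7
7 XOR 7 = 0
The nim-sum is 0, so this is a P-position: the player to move is in a losing position under optimal play.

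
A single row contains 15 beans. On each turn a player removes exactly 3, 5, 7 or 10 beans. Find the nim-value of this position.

0

Grundy values for subtraction set {3, 5, 7, 10}:
k:     0  1  2  3  4  5  6  7  8  9 10 11 12 13 14 15
g(k):  0  0  0  1  1  1  2  2  2  3  3  3  4  0  0  0
So g(15) = 0.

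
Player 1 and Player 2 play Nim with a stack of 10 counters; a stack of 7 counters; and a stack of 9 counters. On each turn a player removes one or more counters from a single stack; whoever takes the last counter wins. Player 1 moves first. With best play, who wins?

Compute the nim-sum pairwise:
10 XOR 7 = 13
13 XOR 9 = 4
The nim-sum is 4 ≠ 0, so this is an N-position: the player to move can win; Player 1 has a winning move.

Player 1 wins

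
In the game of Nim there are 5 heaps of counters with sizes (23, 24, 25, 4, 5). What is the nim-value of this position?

Nim-sum: 23 XOR 24 XOR 25 XOR 4 XOR 5 = 23.

23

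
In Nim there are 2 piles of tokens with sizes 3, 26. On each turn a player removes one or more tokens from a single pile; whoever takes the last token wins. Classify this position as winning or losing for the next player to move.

Compute the nim-sum pairwise:
3 XOR 26 = 25
The nim-sum is 25 ≠ 0, so this is an N-position: the player to move can win.

Winning position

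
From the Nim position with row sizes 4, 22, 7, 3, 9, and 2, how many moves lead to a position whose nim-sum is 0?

1

Bitwise XOR of the heap sizes:
  00100  (4)
  10110  (22)
  00111  (7)
  00011  (3)
  01001  (9)
  00010  (2)
  -----
  11101  (29)
The overall nim-sum is X = 29. A row of size p has a winning move iff p XOR X < p (reduce it to p XOR X).
  4: 4 XOR 29 = 25 ≥ 4 — no move.
  22: 22 XOR 29 = 11 < 22 — winning move (to 11).
  7: 7 XOR 29 = 26 ≥ 7 — no move.
  3: 3 XOR 29 = 30 ≥ 3 — no move.
  9: 9 XOR 29 = 20 ≥ 9 — no move.
  2: 2 XOR 29 = 31 ≥ 2 — no move.
That gives 1 winning move.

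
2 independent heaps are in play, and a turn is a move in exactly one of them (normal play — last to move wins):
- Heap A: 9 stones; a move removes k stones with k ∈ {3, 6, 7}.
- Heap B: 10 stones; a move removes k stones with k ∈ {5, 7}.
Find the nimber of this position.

Build the Grundy sequence for heap A with g(k) = mex{g(k−s) : s ∈ {3, 6, 7}, s ≤ k}:
g(0) = mex{} = 0
g(1) = mex{} = 0
g(2) = mex{} = 0
g(3) = mex{0} = 1
g(4) = mex{0} = 1
g(5) = mex{0} = 1
g(6) = mex{0,1} = 2
g(7) = mex{0,1} = 2
g(8) = mex{0,1} = 2
g(9) = mex{0,1,2} = 3
So g(9) = 3.
For heap B, compute g(0), g(1), … with moves {5, 7}:
g(0) = mex{} = 0
g(1) = mex{} = 0
g(2) = mex{} = 0
g(3) = mex{} = 0
g(4) = mex{} = 0
g(5) = mex{0} = 1
g(6) = mex{0} = 1
g(7) = mex{0} = 1
g(8) = mex{0} = 1
g(9) = mex{0} = 1
g(10) = mex{0,1} = 2
So g(10) = 2.
The value of a disjunctive sum is the nim-sum of the parts.
Combined value = 3 ⊕ 2 = 1.

1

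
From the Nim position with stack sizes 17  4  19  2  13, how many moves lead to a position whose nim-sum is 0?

1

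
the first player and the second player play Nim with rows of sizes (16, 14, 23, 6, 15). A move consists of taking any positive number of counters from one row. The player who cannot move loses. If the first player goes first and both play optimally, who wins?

the second player wins

In binary:
  10000  (16)
  01110  (14)
  10111  (23)
  00110  (6)
  01111  (15)
  -----
  00000  (0)
The nim-sum is 0, so this is a P-position: the player to move is in a losing position under optimal play; the first player is about to move from it and so loses — the second player wins.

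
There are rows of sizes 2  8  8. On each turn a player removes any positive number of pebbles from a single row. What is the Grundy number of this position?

2

Nim-sum: 2 ⊕ 8 ⊕ 8 = 2.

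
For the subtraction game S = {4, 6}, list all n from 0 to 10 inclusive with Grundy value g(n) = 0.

0, 1, 2, 3, 10

Grundy values for subtraction set {4, 6}:
g(0) = mex{} = 0
g(1) = mex{} = 0
g(2) = mex{} = 0
g(3) = mex{} = 0
g(4) = mex{0} = 1
g(5) = mex{0} = 1
g(6) = mex{0} = 1
g(7) = mex{0} = 1
g(8) = mex{0,1} = 2
g(9) = mex{0,1} = 2
g(10) = mex{1} = 0
The P-positions (g = 0) in 0..10 are 0, 1, 2, 3, 10.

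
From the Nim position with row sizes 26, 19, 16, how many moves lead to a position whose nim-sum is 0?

3

Write each in binary and XOR column by column:
  11010  (26)
  10011  (19)
  10000  (16)
  -----
  11001  (25)
The overall nim-sum is X = 25. A row of size p has a winning move iff p XOR X < p (reduce it to p XOR X).
  26: 26 XOR 25 = 3 < 26 — winning move (to 3).
  19: 19 XOR 25 = 10 < 19 — winning move (to 10).
  16: 16 XOR 25 = 9 < 16 — winning move (to 9).
That gives 3 winning moves.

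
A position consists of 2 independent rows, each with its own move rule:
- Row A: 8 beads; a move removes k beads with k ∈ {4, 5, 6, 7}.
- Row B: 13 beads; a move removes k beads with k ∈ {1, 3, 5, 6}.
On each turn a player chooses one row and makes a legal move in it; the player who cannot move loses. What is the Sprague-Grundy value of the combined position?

2

Build the Grundy sequence for row A with g(k) = mex{g(k−s) : s ∈ {4, 5, 6, 7}, s ≤ k}:
k:     0  1  2  3  4  5  6  7  8
g(k):  0  0  0  0  1  1  1  1  2
So g(8) = 2.
For row B, compute g(0), g(1), … with moves {1, 3, 5, 6}:
g(0) = mex{} = 0
g(1) = mex{0} = 1
g(2) = mex{1} = 0
g(3) = mex{0} = 1
g(4) = mex{1} = 0
g(5) = mex{0} = 1
g(6) = mex{0,1} = 2
g(7) = mex{0,1,2} = 3
g(8) = mex{0,1,3} = 2
g(9) = mex{0,1,2} = 3
g(10) = mex{0,1,3} = 2
g(11) = mex{1,2} = 0
g(12) = mex{0,2,3} = 1
g(13) = mex{1,2,3} = 0
So g(13) = 0.
By the Sprague-Grundy theorem, the Grundy value of a sum of independent games is the XOR of the component values.
Combined value = 2 XOR 0 = 2.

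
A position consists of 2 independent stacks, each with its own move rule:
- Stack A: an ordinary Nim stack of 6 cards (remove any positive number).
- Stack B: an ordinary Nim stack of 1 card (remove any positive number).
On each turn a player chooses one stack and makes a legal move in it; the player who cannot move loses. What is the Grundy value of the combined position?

Stack A is a plain Nim stack of size 6, so its Grundy value is 6.
Stack B is a plain Nim stack of size 1, so its Grundy value is 1.
By the Sprague-Grundy theorem, the Grundy value of a sum of independent games is the XOR of the component values.
Combined value = 6 XOR 1 = 7.

7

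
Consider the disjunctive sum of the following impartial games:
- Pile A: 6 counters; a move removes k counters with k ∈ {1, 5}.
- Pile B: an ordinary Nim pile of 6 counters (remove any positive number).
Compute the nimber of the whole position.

6

Build the Grundy sequence for pile A with g(k) = mex{g(k−s) : s ∈ {1, 5}, s ≤ k}:
k:     0  1  2  3  4  5  6
g(k):  0  1  0  1  0  1  0
So g(6) = 0.
Pile B is a plain Nim pile of size 6, so its Grundy value is 6.
The value of a disjunctive sum is the nim-sum of the parts.
Combined value = 0 XOR 6 = 6.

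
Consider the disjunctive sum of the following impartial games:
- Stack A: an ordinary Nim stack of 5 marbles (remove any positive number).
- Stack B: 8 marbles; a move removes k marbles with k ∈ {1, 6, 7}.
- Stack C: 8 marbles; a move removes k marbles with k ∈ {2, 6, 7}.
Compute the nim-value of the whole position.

5

Stack A is a plain Nim stack of size 5, so its Grundy value is 5.
For stack B, compute g(0), g(1), … with moves {1, 6, 7}:
g(0) = mex{} = 0
g(1) = mex{0} = 1
g(2) = mex{1} = 0
g(3) = mex{0} = 1
g(4) = mex{1} = 0
g(5) = mex{0} = 1
g(6) = mex{0,1} = 2
g(7) = mex{0,1,2} = 3
g(8) = mex{0,1,3} = 2
So g(8) = 2.
Grundy values for stack C (subtraction set {2, 6, 7}):
k:     0  1  2  3  4  5  6  7  8
g(k):  0  0  1  1  0  0  1  1  2
So g(8) = 2.
The value of a disjunctive sum is the nim-sum of the parts.
Combined value = 5 XOR 2 XOR 2 = 5.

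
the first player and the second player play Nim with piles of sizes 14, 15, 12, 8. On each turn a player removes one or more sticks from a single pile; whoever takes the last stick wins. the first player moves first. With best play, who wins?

Nim-sum: 14 ⊕ 15 ⊕ 12 ⊕ 8 = 5.
The nim-sum is 5 ≠ 0, so this is an N-position: the player to move can win; the first player has a winning move.

the first player wins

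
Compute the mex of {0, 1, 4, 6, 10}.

2

The values 0, 1 are all present; 2 is the first non-negative integer missing from the set.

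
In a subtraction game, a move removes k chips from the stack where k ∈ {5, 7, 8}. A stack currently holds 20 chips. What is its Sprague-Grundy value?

Build the Grundy sequence with g(k) = mex{g(k−s) : s ∈ {5, 7, 8}, s ≤ k}:
k:     0  1  2  3  4  5  6  7  8  9 10 11 12 13 14 15 16 17 18 19 20
g(k):  0  0  0  0  0  1  1  1  1  1  2  2  2  0  0  0  0  0  1  1  1
So g(20) = 1.

1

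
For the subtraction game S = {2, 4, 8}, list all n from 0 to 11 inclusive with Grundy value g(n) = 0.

0, 1, 6, 7

Compute g(0), g(1), … for moves {2, 4, 8}:
k:     0  1  2  3  4  5  6  7  8  9 10 11
g(k):  0  0  1  1  2  2  0  0  1  1  2  2
The P-positions (g = 0) in 0..11 are 0, 1, 6, 7.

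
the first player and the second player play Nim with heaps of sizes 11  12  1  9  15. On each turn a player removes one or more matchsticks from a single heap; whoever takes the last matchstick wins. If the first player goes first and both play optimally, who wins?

the second player wins

Compute the nim-sum pairwise:
11 ⊕ 12 = 7
7 ⊕ 1 = 6
6 ⊕ 9 = 15
15 ⊕ 15 = 0
The nim-sum is 0, so this is a P-position: the player to move is in a losing position under optimal play; the first player is about to move from it and so loses — the second player wins.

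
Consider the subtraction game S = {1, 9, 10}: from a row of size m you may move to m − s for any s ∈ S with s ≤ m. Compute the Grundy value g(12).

2

Build the Grundy sequence with g(k) = mex{g(k−s) : s ∈ {1, 9, 10}, s ≤ k}:
k:     0  1  2  3  4  5  6  7  8  9 10 11 12
g(k):  0  1  0  1  0  1  0  1  0  1  2  3  2
So g(12) = 2.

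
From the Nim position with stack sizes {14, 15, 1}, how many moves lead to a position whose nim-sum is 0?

0

Compute the nim-sum pairwise:
14 ⊕ 15 = 1
1 ⊕ 1 = 0
The nim-sum is already 0, so every move leaves a nonzero nim-sum — there are no winning moves.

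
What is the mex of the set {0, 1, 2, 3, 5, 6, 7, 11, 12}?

The values 0, 1, 2, 3 are all present; 4 is the first non-negative integer missing from the set.

4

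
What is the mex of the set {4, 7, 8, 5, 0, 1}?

The values 0, 1 are all present; 2 is the first non-negative integer missing from the set.

2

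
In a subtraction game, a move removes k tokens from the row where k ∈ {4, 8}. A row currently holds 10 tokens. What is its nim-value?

Build the Grundy sequence with g(k) = mex{g(k−s) : s ∈ {4, 8}, s ≤ k}:
g(0) = mex{} = 0
g(1) = mex{} = 0
g(2) = mex{} = 0
g(3) = mex{} = 0
g(4) = mex{0} = 1
g(5) = mex{0} = 1
g(6) = mex{0} = 1
g(7) = mex{0} = 1
g(8) = mex{0,1} = 2
g(9) = mex{0,1} = 2
g(10) = mex{0,1} = 2
So g(10) = 2.

2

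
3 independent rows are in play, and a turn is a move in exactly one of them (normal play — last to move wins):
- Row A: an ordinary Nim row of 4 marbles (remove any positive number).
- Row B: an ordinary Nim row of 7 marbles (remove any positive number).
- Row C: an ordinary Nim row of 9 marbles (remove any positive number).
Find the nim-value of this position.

10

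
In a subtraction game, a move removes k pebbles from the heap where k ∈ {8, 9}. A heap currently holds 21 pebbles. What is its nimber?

0

Grundy values for subtraction set {8, 9}:
k:     0  1  2  3  4  5  6  7  8  9 10 11 12 13 14 15 16 17 18 19 20 21
g(k):  0  0  0  0  0  0  0  0  1  1  1  1  1  1  1  1  2  0  0  0  0  0
So g(21) = 0.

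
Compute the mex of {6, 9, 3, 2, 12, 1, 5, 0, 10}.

4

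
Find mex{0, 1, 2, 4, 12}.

The values 0, 1, 2 are all present; 3 is the first non-negative integer missing from the set.

3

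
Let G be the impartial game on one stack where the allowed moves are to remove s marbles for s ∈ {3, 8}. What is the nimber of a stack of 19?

2

Compute g(0), g(1), … for moves {3, 8}:
k:     0  1  2  3  4  5  6  7  8  9 10 11 12 13 14 15 16 17 18 19
g(k):  0  0  0  1  1  1  0  0  2  1  1  0  0  0  1  1  1  0  0  2
So g(19) = 2.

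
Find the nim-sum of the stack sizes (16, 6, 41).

63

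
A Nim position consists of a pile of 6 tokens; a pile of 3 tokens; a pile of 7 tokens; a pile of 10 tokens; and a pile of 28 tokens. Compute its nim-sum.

20

Nim-sum: 6 XOR 3 XOR 7 XOR 10 XOR 28 = 20.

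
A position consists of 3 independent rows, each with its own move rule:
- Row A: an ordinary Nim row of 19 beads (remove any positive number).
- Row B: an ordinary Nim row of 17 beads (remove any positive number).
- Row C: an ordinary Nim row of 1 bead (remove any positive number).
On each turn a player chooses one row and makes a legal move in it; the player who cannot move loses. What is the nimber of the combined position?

3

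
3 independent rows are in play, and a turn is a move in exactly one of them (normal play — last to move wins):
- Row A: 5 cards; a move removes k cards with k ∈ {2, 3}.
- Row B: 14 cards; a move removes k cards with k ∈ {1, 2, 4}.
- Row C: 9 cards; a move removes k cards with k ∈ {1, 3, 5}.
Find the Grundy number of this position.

3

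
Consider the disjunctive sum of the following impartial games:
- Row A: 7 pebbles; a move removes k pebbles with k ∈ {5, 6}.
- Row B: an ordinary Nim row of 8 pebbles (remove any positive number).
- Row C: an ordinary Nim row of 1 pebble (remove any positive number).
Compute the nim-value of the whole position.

Grundy values for row A (subtraction set {5, 6}):
g(0) = mex{} = 0
g(1) = mex{} = 0
g(2) = mex{} = 0
g(3) = mex{} = 0
g(4) = mex{} = 0
g(5) = mex{0} = 1
g(6) = mex{0} = 1
g(7) = mex{0} = 1
So g(7) = 1.
Row B is a plain Nim row of size 8, so its Grundy value is 8.
Row C is a plain Nim row of size 1, so its Grundy value is 1.
By the Sprague-Grundy theorem, the Grundy value of a sum of independent games is the XOR of the component values.
Combined value = 1 XOR 8 XOR 1 = 8.

8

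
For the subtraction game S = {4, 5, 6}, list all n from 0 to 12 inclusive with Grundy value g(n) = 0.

0, 1, 2, 3, 10, 11, 12

Compute g(0), g(1), … for moves {4, 5, 6}:
k:     0  1  2  3  4  5  6  7  8  9 10 11 12
g(k):  0  0  0  0  1  1  1  1  2  2  0  0  0
The P-positions (g = 0) in 0..12 are 0, 1, 2, 3, 10, 11, 12.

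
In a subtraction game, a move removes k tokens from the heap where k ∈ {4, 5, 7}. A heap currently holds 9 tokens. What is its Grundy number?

2

Build the Grundy sequence with g(k) = mex{g(k−s) : s ∈ {4, 5, 7}, s ≤ k}:
k:     0  1  2  3  4  5  6  7  8  9
g(k):  0  0  0  0  1  1  1  1  2  2
So g(9) = 2.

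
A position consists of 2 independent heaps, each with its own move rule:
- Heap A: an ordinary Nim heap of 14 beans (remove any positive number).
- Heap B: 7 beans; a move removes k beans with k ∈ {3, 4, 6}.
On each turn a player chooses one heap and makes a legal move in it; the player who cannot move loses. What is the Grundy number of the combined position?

12

Heap A is a plain Nim heap of size 14, so its Grundy value is 14.
Build the Grundy sequence for heap B with g(k) = mex{g(k−s) : s ∈ {3, 4, 6}, s ≤ k}:
g(0) = mex{} = 0
g(1) = mex{} = 0
g(2) = mex{} = 0
g(3) = mex{0} = 1
g(4) = mex{0} = 1
g(5) = mex{0} = 1
g(6) = mex{0,1} = 2
g(7) = mex{0,1} = 2
So g(7) = 2.
By the Sprague-Grundy theorem, the Grundy value of a sum of independent games is the XOR of the component values.
Combined value = 14 XOR 2 = 12.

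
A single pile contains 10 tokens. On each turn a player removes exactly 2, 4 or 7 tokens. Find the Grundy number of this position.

Compute g(0), g(1), … for moves {2, 4, 7}:
g(0) = mex{} = 0
g(1) = mex{} = 0
g(2) = mex{0} = 1
g(3) = mex{0} = 1
g(4) = mex{0,1} = 2
g(5) = mex{0,1} = 2
g(6) = mex{1,2} = 0
g(7) = mex{0,1,2} = 3
g(8) = mex{0,2} = 1
g(9) = mex{1,2,3} = 0
g(10) = mex{0,1} = 2
So g(10) = 2.

2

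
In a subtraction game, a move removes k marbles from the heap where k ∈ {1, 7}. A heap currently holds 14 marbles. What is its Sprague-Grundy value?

0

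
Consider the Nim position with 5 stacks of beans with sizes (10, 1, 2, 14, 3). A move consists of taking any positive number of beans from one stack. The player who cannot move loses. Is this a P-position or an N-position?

N-position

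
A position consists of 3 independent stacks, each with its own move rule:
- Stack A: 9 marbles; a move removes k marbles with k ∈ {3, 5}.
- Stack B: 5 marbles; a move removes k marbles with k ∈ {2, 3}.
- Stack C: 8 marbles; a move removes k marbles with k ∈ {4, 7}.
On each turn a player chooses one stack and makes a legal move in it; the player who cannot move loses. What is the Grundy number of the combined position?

Grundy values for stack A (subtraction set {3, 5}):
k:     0  1  2  3  4  5  6  7  8  9
g(k):  0  0  0  1  1  1  2  2  0  0
So g(9) = 0.
For stack B, compute g(0), g(1), … with moves {2, 3}:
g(0) = mex{} = 0
g(1) = mex{} = 0
g(2) = mex{0} = 1
g(3) = mex{0} = 1
g(4) = mex{0,1} = 2
g(5) = mex{1} = 0
So g(5) = 0.
Grundy values for stack C (subtraction set {4, 7}):
g(0) = mex{} = 0
g(1) = mex{} = 0
g(2) = mex{} = 0
g(3) = mex{} = 0
g(4) = mex{0} = 1
g(5) = mex{0} = 1
g(6) = mex{0} = 1
g(7) = mex{0} = 1
g(8) = mex{0,1} = 2
So g(8) = 2.
The value of a disjunctive sum is the nim-sum of the parts.
Combined value = 0 XOR 0 XOR 2 = 2.

2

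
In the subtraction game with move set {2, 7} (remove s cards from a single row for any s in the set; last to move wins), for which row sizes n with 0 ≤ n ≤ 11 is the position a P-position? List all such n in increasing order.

0, 1, 4, 5, 9, 10

Grundy values for subtraction set {2, 7}:
g(0) = mex{} = 0
g(1) = mex{} = 0
g(2) = mex{0} = 1
g(3) = mex{0} = 1
g(4) = mex{1} = 0
g(5) = mex{1} = 0
g(6) = mex{0} = 1
g(7) = mex{0} = 1
g(8) = mex{0,1} = 2
g(9) = mex{1} = 0
g(10) = mex{1,2} = 0
g(11) = mex{0} = 1
The P-positions (g = 0) in 0..11 are 0, 1, 4, 5, 9, 10.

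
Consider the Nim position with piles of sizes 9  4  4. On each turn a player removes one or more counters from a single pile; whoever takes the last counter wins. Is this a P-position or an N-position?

N-position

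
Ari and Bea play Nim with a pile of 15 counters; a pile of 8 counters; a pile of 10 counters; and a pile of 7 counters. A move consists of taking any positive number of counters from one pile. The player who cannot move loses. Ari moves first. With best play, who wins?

Ari wins

Write each in binary and XOR column by column:
  1111  (15)
  1000  (8)
  1010  (10)
  0111  (7)
  ----
  1010  (10)
The nim-sum is 10 ≠ 0, so this is an N-position: the player to move can win; Ari has a winning move.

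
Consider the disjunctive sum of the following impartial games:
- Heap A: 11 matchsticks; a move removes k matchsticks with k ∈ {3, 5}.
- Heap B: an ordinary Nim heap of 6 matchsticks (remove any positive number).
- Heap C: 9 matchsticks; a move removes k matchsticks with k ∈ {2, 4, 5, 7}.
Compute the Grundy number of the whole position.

7

Grundy values for heap A (subtraction set {3, 5}):
k:     0  1  2  3  4  5  6  7  8  9 10 11
g(k):  0  0  0  1  1  1  2  2  0  0  0  1
So g(11) = 1.
Heap B is a plain Nim heap of size 6, so its Grundy value is 6.
For heap C, compute g(0), g(1), … with moves {2, 4, 5, 7}:
g(0) = mex{} = 0
g(1) = mex{} = 0
g(2) = mex{0} = 1
g(3) = mex{0} = 1
g(4) = mex{0,1} = 2
g(5) = mex{0,1} = 2
g(6) = mex{0,1,2} = 3
g(7) = mex{0,1,2} = 3
g(8) = mex{0,1,2,3} = 4
g(9) = mex{1,2,3} = 0
So g(9) = 0.
The value of a disjunctive sum is the nim-sum of the parts.
Combined value = 1 XOR 6 XOR 0 = 7.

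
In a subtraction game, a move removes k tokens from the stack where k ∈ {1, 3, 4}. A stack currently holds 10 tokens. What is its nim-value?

Compute g(0), g(1), … for moves {1, 3, 4}:
g(0) = mex{} = 0
g(1) = mex{0} = 1
g(2) = mex{1} = 0
g(3) = mex{0} = 1
g(4) = mex{0,1} = 2
g(5) = mex{0,1,2} = 3
g(6) = mex{0,1,3} = 2
g(7) = mex{1,2} = 0
g(8) = mex{0,2,3} = 1
g(9) = mex{1,2,3} = 0
g(10) = mex{0,2} = 1
So g(10) = 1.

1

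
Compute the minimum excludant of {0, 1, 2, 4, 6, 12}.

The values 0, 1, 2 are all present; 3 is the first non-negative integer missing from the set.

3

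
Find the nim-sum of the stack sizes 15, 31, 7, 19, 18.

Bitwise XOR of the heap sizes:
  01111  (15)
  11111  (31)
  00111  (7)
  10011  (19)
  10010  (18)
  -----
  10110  (22)

22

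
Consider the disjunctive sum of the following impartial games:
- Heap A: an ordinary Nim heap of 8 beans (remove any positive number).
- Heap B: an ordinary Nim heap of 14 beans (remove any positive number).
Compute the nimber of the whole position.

6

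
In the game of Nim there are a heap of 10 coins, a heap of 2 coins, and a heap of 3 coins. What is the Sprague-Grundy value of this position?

Write each in binary and XOR column by column:
  1010  (10)
  0010  (2)
  0011  (3)
  ----
  1011  (11)

11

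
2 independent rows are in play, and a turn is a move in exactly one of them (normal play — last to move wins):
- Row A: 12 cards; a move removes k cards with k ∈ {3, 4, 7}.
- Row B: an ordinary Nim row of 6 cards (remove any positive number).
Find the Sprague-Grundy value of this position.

6

Grundy values for row A (subtraction set {3, 4, 7}):
k:     0  1  2  3  4  5  6  7  8  9 10 11 12
g(k):  0  0  0  1  1  1  2  2  2  3  0  0  0
So g(12) = 0.
Row B is a plain Nim row of size 6, so its Grundy value is 6.
The value of a disjunctive sum is the nim-sum of the parts.
Combined value = 0 ⊕ 6 = 6.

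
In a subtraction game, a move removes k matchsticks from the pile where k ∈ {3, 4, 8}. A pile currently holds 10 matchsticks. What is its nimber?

1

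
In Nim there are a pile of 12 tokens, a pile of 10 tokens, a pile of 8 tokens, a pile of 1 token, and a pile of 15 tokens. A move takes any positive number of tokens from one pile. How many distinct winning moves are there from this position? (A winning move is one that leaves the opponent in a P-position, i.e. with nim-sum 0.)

0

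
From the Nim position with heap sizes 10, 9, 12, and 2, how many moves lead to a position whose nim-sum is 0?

3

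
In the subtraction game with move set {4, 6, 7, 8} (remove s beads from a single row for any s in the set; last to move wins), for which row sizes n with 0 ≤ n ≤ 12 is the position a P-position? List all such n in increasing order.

0, 1, 2, 3, 12

Grundy values for subtraction set {4, 6, 7, 8}:
k:     0  1  2  3  4  5  6  7  8  9 10 11 12
g(k):  0  0  0  0  1  1  1  1  2  2  2  2  0
The P-positions (g = 0) in 0..12 are 0, 1, 2, 3, 12.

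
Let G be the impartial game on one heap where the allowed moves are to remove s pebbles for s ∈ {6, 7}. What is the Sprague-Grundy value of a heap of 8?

Compute g(0), g(1), … for moves {6, 7}:
k:     0  1  2  3  4  5  6  7  8
g(k):  0  0  0  0  0  0  1  1  1
So g(8) = 1.

1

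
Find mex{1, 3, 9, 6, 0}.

2

The values 0, 1 are all present; 2 is the first non-negative integer missing from the set.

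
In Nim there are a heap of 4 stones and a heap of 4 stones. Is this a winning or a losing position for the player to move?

Losing position

Bitwise XOR of the heap sizes:
  100  (4)
  100  (4)
  ---
  000  (0)
The nim-sum is 0, so this is a P-position: the player to move is in a losing position under optimal play.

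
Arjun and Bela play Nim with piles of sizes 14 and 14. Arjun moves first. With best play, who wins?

In binary:
  1110  (14)
  1110  (14)
  ----
  0000  (0)
The nim-sum is 0, so this is a P-position: the player to move is in a losing position under optimal play; Arjun is about to move from it and so loses — Bela wins.

Bela wins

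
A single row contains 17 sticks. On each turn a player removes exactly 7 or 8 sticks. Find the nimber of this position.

Compute g(0), g(1), … for moves {7, 8}:
k:     0  1  2  3  4  5  6  7  8  9 10 11 12 13 14 15 16 17
g(k):  0  0  0  0  0  0  0  1  1  1  1  1  1  1  2  0  0  0
So g(17) = 0.

0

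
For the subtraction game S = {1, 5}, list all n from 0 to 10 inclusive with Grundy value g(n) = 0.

Build the Grundy sequence with g(k) = mex{g(k−s) : s ∈ {1, 5}, s ≤ k}:
g(0) = mex{} = 0
g(1) = mex{0} = 1
g(2) = mex{1} = 0
g(3) = mex{0} = 1
g(4) = mex{1} = 0
g(5) = mex{0} = 1
g(6) = mex{1} = 0
g(7) = mex{0} = 1
g(8) = mex{1} = 0
g(9) = mex{0} = 1
g(10) = mex{1} = 0
The P-positions (g = 0) in 0..10 are 0, 2, 4, 6, 8, 10.

0, 2, 4, 6, 8, 10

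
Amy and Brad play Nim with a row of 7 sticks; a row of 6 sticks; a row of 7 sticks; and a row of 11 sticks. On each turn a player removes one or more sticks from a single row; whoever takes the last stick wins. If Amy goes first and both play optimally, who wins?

Amy wins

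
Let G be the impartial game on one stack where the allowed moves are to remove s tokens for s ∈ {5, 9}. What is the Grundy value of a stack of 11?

2

Build the Grundy sequence with g(k) = mex{g(k−s) : s ∈ {5, 9}, s ≤ k}:
g(0) = mex{} = 0
g(1) = mex{} = 0
g(2) = mex{} = 0
g(3) = mex{} = 0
g(4) = mex{} = 0
g(5) = mex{0} = 1
g(6) = mex{0} = 1
g(7) = mex{0} = 1
g(8) = mex{0} = 1
g(9) = mex{0} = 1
g(10) = mex{0,1} = 2
g(11) = mex{0,1} = 2
So g(11) = 2.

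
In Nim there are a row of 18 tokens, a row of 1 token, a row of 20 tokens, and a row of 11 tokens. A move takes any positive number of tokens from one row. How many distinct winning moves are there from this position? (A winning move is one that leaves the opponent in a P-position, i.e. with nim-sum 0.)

In binary:
  10010  (18)
  00001  (1)
  10100  (20)
  01011  (11)
  -----
  01100  (12)
The overall nim-sum is X = 12. A row of size p has a winning move iff p XOR X < p (reduce it to p XOR X).
  18: 18 XOR 12 = 30 ≥ 18 — no move.
  1: 1 XOR 12 = 13 ≥ 1 — no move.
  20: 20 XOR 12 = 24 ≥ 20 — no move.
  11: 11 XOR 12 = 7 < 11 — winning move (to 7).
That gives 1 winning move.

1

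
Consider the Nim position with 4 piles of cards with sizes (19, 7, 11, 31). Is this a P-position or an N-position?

P-position

In binary:
  10011  (19)
  00111  (7)
  01011  (11)
  11111  (31)
  -----
  00000  (0)
The nim-sum is 0, so this is a P-position: the player to move is in a losing position under optimal play.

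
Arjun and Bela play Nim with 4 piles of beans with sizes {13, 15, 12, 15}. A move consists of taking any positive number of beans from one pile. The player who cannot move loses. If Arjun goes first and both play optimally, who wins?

In binary:
  1101  (13)
  1111  (15)
  1100  (12)
  1111  (15)
  ----
  0001  (1)
The nim-sum is 1 ≠ 0, so this is an N-position: the player to move can win; Arjun has a winning move.

Arjun wins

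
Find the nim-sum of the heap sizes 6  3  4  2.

3

Bitwise XOR of the heap sizes:
  110  (6)
  011  (3)
  100  (4)
  010  (2)
  ---
  011  (3)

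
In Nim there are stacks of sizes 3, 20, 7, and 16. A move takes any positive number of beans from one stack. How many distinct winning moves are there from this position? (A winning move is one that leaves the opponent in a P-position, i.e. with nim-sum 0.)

0

Nim-sum: 3 ⊕ 20 ⊕ 7 ⊕ 16 = 0.
The nim-sum is already 0, so every move leaves a nonzero nim-sum — there are no winning moves.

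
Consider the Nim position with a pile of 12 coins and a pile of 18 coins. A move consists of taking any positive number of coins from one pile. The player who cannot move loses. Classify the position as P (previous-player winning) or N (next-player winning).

N-position

Nim-sum: 12 ⊕ 18 = 30.
The nim-sum is 30 ≠ 0, so this is an N-position: the player to move can win.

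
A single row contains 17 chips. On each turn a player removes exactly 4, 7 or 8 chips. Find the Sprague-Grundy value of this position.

1

Compute g(0), g(1), … for moves {4, 7, 8}:
k:     0  1  2  3  4  5  6  7  8  9 10 11 12 13 14 15 16 17
g(k):  0  0  0  0  1  1  1  1  2  2  2  2  0  0  0  0  1  1
So g(17) = 1.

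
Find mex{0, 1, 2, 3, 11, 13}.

4

The values 0, 1, 2, 3 are all present; 4 is the first non-negative integer missing from the set.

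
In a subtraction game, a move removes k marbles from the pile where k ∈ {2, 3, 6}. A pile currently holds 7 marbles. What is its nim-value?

1

Grundy values for subtraction set {2, 3, 6}:
k:     0  1  2  3  4  5  6  7
g(k):  0  0  1  1  2  0  3  1
So g(7) = 1.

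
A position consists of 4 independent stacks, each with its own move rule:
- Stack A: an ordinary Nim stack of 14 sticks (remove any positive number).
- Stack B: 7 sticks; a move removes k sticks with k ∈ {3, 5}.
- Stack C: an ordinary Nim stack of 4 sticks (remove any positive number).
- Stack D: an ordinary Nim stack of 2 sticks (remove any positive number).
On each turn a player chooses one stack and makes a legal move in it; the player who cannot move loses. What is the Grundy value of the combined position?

10

Stack A is a plain Nim stack of size 14, so its Grundy value is 14.
For stack B, compute g(0), g(1), … with moves {3, 5}:
g(0) = mex{} = 0
g(1) = mex{} = 0
g(2) = mex{} = 0
g(3) = mex{0} = 1
g(4) = mex{0} = 1
g(5) = mex{0} = 1
g(6) = mex{0,1} = 2
g(7) = mex{0,1} = 2
So g(7) = 2.
Stack C is a plain Nim stack of size 4, so its Grundy value is 4.
Stack D is a plain Nim stack of size 2, so its Grundy value is 2.
By the Sprague-Grundy theorem, the Grundy value of a sum of independent games is the XOR of the component values.
Combined value = 14 XOR 2 XOR 4 XOR 2 = 10.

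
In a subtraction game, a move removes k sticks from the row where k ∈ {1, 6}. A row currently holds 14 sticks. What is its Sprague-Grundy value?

0

Compute g(0), g(1), … for moves {1, 6}:
g(0) = mex{} = 0
g(1) = mex{0} = 1
g(2) = mex{1} = 0
g(3) = mex{0} = 1
g(4) = mex{1} = 0
g(5) = mex{0} = 1
g(6) = mex{0,1} = 2
g(7) = mex{1,2} = 0
g(8) = mex{0} = 1
g(9) = mex{1} = 0
g(10) = mex{0} = 1
g(11) = mex{1} = 0
g(12) = mex{0,2} = 1
g(13) = mex{0,1} = 2
g(14) = mex{1,2} = 0
So g(14) = 0.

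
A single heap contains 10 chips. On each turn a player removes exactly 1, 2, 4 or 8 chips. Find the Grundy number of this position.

1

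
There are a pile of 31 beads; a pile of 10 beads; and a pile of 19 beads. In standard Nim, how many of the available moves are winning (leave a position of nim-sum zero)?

Compute the nim-sum pairwise:
31 ⊕ 10 = 21
21 ⊕ 19 = 6
The overall nim-sum is X = 6. A pile of size p has a winning move iff p XOR X < p (reduce it to p XOR X).
  31: 31 XOR 6 = 25 < 31 — winning move (to 25).
  10: 10 XOR 6 = 12 ≥ 10 — no move.
  19: 19 XOR 6 = 21 ≥ 19 — no move.
That gives 1 winning move.

1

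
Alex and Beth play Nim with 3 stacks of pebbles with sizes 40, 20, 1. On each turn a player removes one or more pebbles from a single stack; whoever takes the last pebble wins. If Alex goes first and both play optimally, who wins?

Alex wins

In binary:
  101000  (40)
  010100  (20)
  000001  (1)
  ------
  111101  (61)
The nim-sum is 61 ≠ 0, so this is an N-position: the player to move can win; Alex has a winning move.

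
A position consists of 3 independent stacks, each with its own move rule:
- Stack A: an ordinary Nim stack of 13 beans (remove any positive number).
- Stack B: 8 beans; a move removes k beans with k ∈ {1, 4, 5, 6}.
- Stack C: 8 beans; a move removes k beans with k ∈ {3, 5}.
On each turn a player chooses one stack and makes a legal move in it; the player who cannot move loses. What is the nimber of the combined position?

Stack A is a plain Nim stack of size 13, so its Grundy value is 13.
Build the Grundy sequence for stack B with g(k) = mex{g(k−s) : s ∈ {1, 4, 5, 6}, s ≤ k}:
g(0) = mex{} = 0
g(1) = mex{0} = 1
g(2) = mex{1} = 0
g(3) = mex{0} = 1
g(4) = mex{0,1} = 2
g(5) = mex{0,1,2} = 3
g(6) = mex{0,1,3} = 2
g(7) = mex{0,1,2} = 3
g(8) = mex{0,1,2,3} = 4
So g(8) = 4.
Build the Grundy sequence for stack C with g(k) = mex{g(k−s) : s ∈ {3, 5}, s ≤ k}:
g(0) = mex{} = 0
g(1) = mex{} = 0
g(2) = mex{} = 0
g(3) = mex{0} = 1
g(4) = mex{0} = 1
g(5) = mex{0} = 1
g(6) = mex{0,1} = 2
g(7) = mex{0,1} = 2
g(8) = mex{1} = 0
So g(8) = 0.
By the Sprague-Grundy theorem, the Grundy value of a sum of independent games is the XOR of the component values.
Combined value = 13 XOR 4 XOR 0 = 9.

9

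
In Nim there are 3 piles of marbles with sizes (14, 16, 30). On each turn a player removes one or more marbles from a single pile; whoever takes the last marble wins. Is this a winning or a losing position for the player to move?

Losing position

Nim-sum: 14 XOR 16 XOR 30 = 0.
The nim-sum is 0, so this is a P-position: the player to move is in a losing position under optimal play.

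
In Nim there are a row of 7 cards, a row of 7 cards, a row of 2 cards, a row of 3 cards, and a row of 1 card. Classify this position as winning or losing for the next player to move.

Losing position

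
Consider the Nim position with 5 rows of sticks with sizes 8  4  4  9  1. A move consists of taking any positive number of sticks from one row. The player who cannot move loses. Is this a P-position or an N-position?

P-position

In binary:
  1000  (8)
  0100  (4)
  0100  (4)
  1001  (9)
  0001  (1)
  ----
  0000  (0)
The nim-sum is 0, so this is a P-position: the player to move is in a losing position under optimal play.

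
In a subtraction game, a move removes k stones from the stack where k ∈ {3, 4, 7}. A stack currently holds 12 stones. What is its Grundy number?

Build the Grundy sequence with g(k) = mex{g(k−s) : s ∈ {3, 4, 7}, s ≤ k}:
k:     0  1  2  3  4  5  6  7  8  9 10 11 12
g(k):  0  0  0  1  1  1  2  2  2  3  0  0  0
So g(12) = 0.

0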